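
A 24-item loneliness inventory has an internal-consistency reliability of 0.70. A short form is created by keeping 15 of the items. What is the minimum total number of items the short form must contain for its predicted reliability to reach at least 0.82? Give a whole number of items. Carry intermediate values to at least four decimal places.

47

Short-form reliability: n = 15/24 = 0.6250; r_15 = n·r/(1+(n−1)r) ≈ 0.5932
Length factor from the short form to reach 0.82: n' = 0.82(1 − 0.5932) / [0.5932(1 − 0.82)] ≈ 3.1241
Items = 3.1241 × 15 ≈ 46.86 → 47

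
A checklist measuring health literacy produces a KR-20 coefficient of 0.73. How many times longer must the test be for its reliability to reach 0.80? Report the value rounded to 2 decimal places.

Invert Spearman-Brown to solve for n:
n = r*(1 − r) / [ r (1 − r*) ]
n = 0.80 × (1 − 0.73) / [ 0.73 × (1 − 0.80) ]
  = 0.2160 / 0.1460 = 1.4795

1.48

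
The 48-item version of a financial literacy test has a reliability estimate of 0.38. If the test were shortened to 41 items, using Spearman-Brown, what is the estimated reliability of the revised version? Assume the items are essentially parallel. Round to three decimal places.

Length ratio n = 41/48 = 0.8542
By Spearman-Brown, r_new = n r / (1 + (n − 1) r).
r_new = 0.8542·0.38 / [1 + (0.8542 − 1)·0.38]
     = 0.3246 / 0.9446 = 0.3436

0.344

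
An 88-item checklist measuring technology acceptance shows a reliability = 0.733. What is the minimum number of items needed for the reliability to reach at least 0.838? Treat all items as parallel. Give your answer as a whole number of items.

166

n = [0.838 × 0.267] / [0.733 × 0.162]
n = 0.223746 / 0.118746 ≈ 1.8842
Items needed = n × 88 = 1.8842 × 88 ≈ 165.81 → round up to 166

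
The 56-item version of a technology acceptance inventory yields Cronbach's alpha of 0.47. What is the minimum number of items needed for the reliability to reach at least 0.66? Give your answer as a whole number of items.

n = 0.66(1 − 0.47) / [0.47(1 − 0.66)]
  = 0.3498 / 0.1598 = 2.1890
So the test needs 2.1890 × 56 ≈ 122.58 items; rounding up, 123.

123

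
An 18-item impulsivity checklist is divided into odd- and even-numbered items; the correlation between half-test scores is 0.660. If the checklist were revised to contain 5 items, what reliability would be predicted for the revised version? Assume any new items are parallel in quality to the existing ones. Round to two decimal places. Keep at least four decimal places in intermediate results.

First correct the split-half correlation to full-test reliability: r_full = 2 × 0.660 / (1 + 0.660) ≈ 0.7952
Then adjust to 5 items: n = 5/18 = 0.2778
r_new = n·r_full / (1 + (n − 1)·r_full) = 0.2209 / 0.4257 ≈ 0.5189

0.52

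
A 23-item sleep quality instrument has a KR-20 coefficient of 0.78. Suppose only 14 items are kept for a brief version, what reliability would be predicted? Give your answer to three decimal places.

0.683

The new length is 14/23 = 0.6087 times the old.
By Spearman-Brown, r_new = n r / (1 + (n − 1) r).
r_new = (0.6087 × 0.78) / (1 + (0.6087 − 1) × 0.78)
     = 0.4748 / 0.6948 = 0.6834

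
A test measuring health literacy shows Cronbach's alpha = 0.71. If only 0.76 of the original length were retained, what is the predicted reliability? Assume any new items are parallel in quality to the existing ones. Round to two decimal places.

0.65

Spearman-Brown: r_new = n·r / (1 + (n − 1)·r)
r_new = 0.76·0.71 / [1 + (0.76 − 1)·0.71]
     = 0.5396 / 0.8296 = 0.6504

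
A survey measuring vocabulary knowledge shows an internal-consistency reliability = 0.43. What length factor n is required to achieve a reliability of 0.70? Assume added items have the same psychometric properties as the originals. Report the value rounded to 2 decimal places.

n = 0.70 × (1 − 0.43) / [ 0.43 × (1 − 0.70) ]
  = 0.3990 / 0.1290 = 3.0930

3.09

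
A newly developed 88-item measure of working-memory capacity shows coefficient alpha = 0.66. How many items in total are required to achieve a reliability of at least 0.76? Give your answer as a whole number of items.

Spearman-Brown solved for the length factor n:
n = r_target (1 − r_old) / [ r_old (1 − r_target) ]
n = 0.76(1 − 0.66) / [0.66(1 − 0.76)]
  = 0.2584 / 0.1584 = 1.6313
Items needed = n × 88 = 1.6313 × 88 ≈ 143.55 → round up to 144

144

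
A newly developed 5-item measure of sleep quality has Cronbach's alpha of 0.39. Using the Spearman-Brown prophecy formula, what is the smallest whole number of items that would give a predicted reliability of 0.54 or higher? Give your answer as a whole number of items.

Spearman-Brown solved for the length factor n:
n = r*(1 − r) / [ r (1 − r*) ]
n = [0.54 × 0.61] / [0.39 × 0.46]
  = 0.3294 / 0.1794 = 1.8361
1.8361 × 5 = 9.18 → 10 items

10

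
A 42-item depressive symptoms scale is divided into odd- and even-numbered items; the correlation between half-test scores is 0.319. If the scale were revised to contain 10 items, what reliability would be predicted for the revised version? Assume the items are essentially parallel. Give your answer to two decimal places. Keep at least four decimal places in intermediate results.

First correct the split-half correlation to full-test reliability: r_full = 2 × 0.319 / (1 + 0.319) ≈ 0.4837
Length factor from 42 to 10 items: n = 10/42 = 0.2381
r_new = n·r_full / (1 + (n − 1)·r_full) = 0.1152 / 0.6315 ≈ 0.1824

0.18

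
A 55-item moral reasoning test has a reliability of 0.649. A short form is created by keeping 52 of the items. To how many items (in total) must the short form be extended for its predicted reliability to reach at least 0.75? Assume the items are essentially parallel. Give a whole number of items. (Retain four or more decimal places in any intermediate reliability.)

Short-form reliability: n = 52/55 = 0.9455; r_52 = n·r/(1+(n−1)r) ≈ 0.6361
Length factor from the short form to reach 0.75: n' = 0.75(1 − 0.6361) / [0.6361(1 − 0.75)] ≈ 1.7162
Total items = 1.7162 × 52 = 89.24, rounded up to 90.

90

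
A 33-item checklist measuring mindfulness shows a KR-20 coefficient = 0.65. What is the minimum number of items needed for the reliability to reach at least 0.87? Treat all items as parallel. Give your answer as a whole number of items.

Rearranging the Spearman-Brown formula for n,
n = r*(1 − r) / [ r (1 − r*) ]
n = 0.87(1 − 0.65) / [0.65(1 − 0.87)]
n = 0.3045 / 0.0845 ≈ 3.6036
Items needed = n × 33 = 3.6036 × 33 ≈ 118.92 → round up to 119

119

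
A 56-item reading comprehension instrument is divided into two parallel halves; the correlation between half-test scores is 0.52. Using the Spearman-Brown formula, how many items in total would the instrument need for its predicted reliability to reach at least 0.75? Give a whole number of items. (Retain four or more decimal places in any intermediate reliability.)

r_full = 2(0.52)/(1 + 0.52) = 0.6842
n = r_tgt(1 − r_full) / [r_full(1 − r_tgt)] = 0.75 × 0.3158 / (0.6842 × 0.25) ≈ 1.3847
Items = 1.3847 × 56 ≈ 77.54 → 78

78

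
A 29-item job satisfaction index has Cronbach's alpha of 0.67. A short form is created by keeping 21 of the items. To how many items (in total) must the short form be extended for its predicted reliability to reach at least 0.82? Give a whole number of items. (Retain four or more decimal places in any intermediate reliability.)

66

First, r for the 21-item form: n = 21/29 = 0.7241, so r_21 = 0.7241·0.67/(1 + (0.7241 − 1)·0.67) = 0.5952
Then solve for n' with r_old = 0.5952, r_target = 0.82: n' = 0.82(1 − 0.5952)/[0.5952(1 − 0.82)] = 3.0983
Items = 3.0983 × 21 ≈ 65.06 → 66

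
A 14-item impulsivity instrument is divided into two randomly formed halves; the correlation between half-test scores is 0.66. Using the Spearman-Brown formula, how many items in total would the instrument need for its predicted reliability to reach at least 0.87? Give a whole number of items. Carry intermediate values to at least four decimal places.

25

Corrected full-test reliability: r_full = 2 × 0.66 / (1 + 0.66) ≈ 0.7952
n = r_tgt(1 − r_full) / [r_full(1 − r_tgt)] = 0.87 × 0.2048 / (0.7952 × 0.13) ≈ 1.7236
Required items = 1.7236 × 14 = 24.13, so 25 items.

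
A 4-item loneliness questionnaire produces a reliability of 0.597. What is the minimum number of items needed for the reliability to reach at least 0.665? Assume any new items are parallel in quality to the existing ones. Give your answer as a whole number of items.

Rearranging the Spearman-Brown formula for n,
n = r_target (1 − r_old) / [ r_old (1 − r_target) ]
n = 0.665 × (1 − 0.597) / [ 0.597 × (1 − 0.665) ]
  = 0.267995 / 0.199995 = 1.3400
So the test needs 1.3400 × 4 ≈ 5.36 items; rounding up, 6.

6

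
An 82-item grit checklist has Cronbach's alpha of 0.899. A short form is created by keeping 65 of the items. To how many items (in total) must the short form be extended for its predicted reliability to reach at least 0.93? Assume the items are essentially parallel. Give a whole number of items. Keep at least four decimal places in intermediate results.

Short-form reliability: n = 65/82 = 0.7927; r_65 = n·r/(1+(n−1)r) ≈ 0.8759
Then solve for n' with r_old = 0.8759, r_target = 0.93: n' = 0.93(1 − 0.8759)/[0.8759(1 − 0.93)] = 1.8824
Total items = 1.8824 × 65 = 122.36, rounded up to 123.

123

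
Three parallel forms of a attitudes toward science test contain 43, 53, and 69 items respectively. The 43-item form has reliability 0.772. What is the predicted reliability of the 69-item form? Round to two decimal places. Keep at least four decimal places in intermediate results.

0.84

The 53-item form is not needed; work directly from the 43-item form with n = 69/43 = 1.6047.
r_{69} = n·r / (1 + (n − 1)·r) = 1.2388 / 1.4668 ≈ 0.8446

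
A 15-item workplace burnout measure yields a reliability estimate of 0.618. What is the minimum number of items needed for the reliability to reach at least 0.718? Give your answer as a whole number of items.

n = 0.718(1 − 0.618) / [0.618(1 − 0.718)]
n = 0.274276 / 0.174276 ≈ 1.5738
So the test needs 1.5738 × 15 ≈ 23.61 items; rounding up, 24.

24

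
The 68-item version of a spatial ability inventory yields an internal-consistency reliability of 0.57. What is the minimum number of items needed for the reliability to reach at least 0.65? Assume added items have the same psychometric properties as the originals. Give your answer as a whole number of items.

Rearranging the Spearman-Brown formula for n,
n = r*(1 − r) / [ r (1 − r*) ]
n = [0.65 × 0.43] / [0.57 × 0.35]
n = 0.2795 / 0.1995 ≈ 1.4010
So the test needs 1.4010 × 68 ≈ 95.27 items; rounding up, 96.

96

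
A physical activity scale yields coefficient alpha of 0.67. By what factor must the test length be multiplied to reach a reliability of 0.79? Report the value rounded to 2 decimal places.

1.85

Spearman-Brown solved for the length factor n:
n = r*(1 − r) / [ r (1 − r*) ]
n = [0.79 × 0.33] / [0.67 × 0.21]
  = 0.2607 / 0.1407 = 1.8529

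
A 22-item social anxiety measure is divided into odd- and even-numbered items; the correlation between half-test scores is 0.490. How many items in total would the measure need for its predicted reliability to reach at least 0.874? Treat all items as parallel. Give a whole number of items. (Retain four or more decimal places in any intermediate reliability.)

r_full = 2(0.490)/(1 + 0.490) = 0.6577
Solve Spearman-Brown for n: n = 0.874(1 − 0.6577) / [0.6577(1 − 0.874)] = 3.6101
Items = 3.6101 × 22 ≈ 79.42 → 80

80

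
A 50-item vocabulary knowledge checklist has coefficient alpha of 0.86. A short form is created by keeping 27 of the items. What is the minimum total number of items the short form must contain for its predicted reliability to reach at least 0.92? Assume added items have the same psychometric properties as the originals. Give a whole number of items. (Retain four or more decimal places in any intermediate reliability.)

Short-form reliability: n = 27/50 = 0.5400; r_27 = n·r/(1+(n−1)r) ≈ 0.7684
Length factor from the short form to reach 0.92: n' = 0.92(1 − 0.7684) / [0.7684(1 − 0.92)] ≈ 3.4662
Total items = 3.4662 × 27 = 93.59, rounded up to 94.

94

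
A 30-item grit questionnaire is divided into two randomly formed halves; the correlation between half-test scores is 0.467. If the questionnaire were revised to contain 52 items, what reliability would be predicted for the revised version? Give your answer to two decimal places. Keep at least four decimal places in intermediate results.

0.75

First correct the split-half correlation to full-test reliability: r_full = 2 × 0.467 / (1 + 0.467) ≈ 0.6367
Length factor from 30 to 52 items: n = 52/30 = 1.7333
r_new = n·r_full / (1 + (n − 1)·r_full) = 1.1036 / 1.4669 ≈ 0.7523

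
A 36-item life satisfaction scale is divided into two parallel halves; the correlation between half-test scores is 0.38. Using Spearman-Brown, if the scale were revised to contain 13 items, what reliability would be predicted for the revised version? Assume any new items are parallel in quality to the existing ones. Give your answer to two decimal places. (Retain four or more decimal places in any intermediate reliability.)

0.31

First correct the split-half correlation to full-test reliability: r_full = 2 × 0.38 / (1 + 0.38) ≈ 0.5507
Then adjust to 13 items: n = 13/36 = 0.3611
r_new = n·r_full / (1 + (n − 1)·r_full) = 0.1989 / 0.6482 ≈ 0.3068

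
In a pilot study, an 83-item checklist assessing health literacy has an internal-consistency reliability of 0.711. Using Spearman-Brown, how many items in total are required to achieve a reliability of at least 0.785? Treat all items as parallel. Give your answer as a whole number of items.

124

n = [0.785 × 0.289] / [0.711 × 0.215]
  = 0.226865 / 0.152865 = 1.4841
Items needed = n × 83 = 1.4841 × 83 ≈ 123.18 → round up to 124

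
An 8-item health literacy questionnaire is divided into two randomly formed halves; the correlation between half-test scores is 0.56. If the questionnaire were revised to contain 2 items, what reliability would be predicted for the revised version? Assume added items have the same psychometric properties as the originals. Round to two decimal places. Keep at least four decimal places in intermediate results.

Full-test reliability from the split-half r: r_full = 2(0.56)/(1 + 0.56) = 0.7179
Then adjust to 2 items: n = 2/8 = 0.2500
r_new = n·r_full / (1 + (n − 1)·r_full) = 0.1795 / 0.4616 ≈ 0.3889

0.39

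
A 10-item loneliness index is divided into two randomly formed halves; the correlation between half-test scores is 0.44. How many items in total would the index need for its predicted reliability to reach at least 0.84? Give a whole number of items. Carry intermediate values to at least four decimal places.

Corrected full-test reliability: r_full = 2 × 0.44 / (1 + 0.44) ≈ 0.6111
n = r_tgt(1 − r_full) / [r_full(1 − r_tgt)] = 0.84 × 0.3889 / (0.6111 × 0.16) ≈ 3.3411
Required items = 3.3411 × 10 = 33.41, so 34 items.

34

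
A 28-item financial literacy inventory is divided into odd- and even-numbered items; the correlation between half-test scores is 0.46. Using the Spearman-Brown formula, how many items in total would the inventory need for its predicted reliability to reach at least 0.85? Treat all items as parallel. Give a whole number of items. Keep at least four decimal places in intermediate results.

94

Corrected full-test reliability: r_full = 2 × 0.46 / (1 + 0.46) ≈ 0.6301
n = r_tgt(1 − r_full) / [r_full(1 − r_tgt)] = 0.85 × 0.3699 / (0.6301 × 0.15) ≈ 3.3266
Items = 3.3266 × 28 ≈ 93.14 → 94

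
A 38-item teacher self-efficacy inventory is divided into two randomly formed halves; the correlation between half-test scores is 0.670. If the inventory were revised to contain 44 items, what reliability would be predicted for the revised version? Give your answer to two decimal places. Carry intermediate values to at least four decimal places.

Full-test reliability from the split-half r: r_full = 2(0.670)/(1 + 0.670) = 0.8024
Length factor from 38 to 44 items: n = 44/38 = 1.1579
r_new = n·r_full / (1 + (n − 1)·r_full) = 0.9291 / 1.1267 ≈ 0.8246

0.82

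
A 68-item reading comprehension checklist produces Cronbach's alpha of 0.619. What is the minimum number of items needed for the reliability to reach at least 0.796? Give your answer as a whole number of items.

n = [0.796 × 0.381] / [0.619 × 0.204]
  = 0.303276 / 0.126276 = 2.4017
So the test needs 2.4017 × 68 ≈ 163.32 items; rounding up, 164.

164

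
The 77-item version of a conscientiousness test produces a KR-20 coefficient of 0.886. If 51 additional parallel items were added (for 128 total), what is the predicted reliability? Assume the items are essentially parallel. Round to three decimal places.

0.928

n = 128/77 = 1.6623
r_new = (1.6623 × 0.886) / (1 + (1.6623 − 1) × 0.886)
     = 1.4728 / 1.5868 = 0.9282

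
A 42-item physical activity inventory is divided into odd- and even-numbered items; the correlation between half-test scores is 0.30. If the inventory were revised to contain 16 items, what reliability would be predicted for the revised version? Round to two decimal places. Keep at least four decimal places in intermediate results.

Spearman-Brown correction (n = 2): r_full = 2·0.30/(1 + 0.30) = 0.4615
Length factor from 42 to 16 items: n = 16/42 = 0.3810
r_new = n·r_full / (1 + (n − 1)·r_full) = 0.1758 / 0.7143 ≈ 0.2461

0.25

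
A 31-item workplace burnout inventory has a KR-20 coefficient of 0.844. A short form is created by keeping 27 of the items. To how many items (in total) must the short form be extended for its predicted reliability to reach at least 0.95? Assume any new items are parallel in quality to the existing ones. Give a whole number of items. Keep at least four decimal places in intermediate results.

109

First, r for the 27-item form: n = 27/31 = 0.8710, so r_27 = 0.8710·0.844/(1 + (0.8710 − 1)·0.844) = 0.8249
Length factor from the short form to reach 0.95: n' = 0.95(1 − 0.8249) / [0.8249(1 − 0.95)] ≈ 4.0331
Items = 4.0331 × 27 ≈ 108.89 → 109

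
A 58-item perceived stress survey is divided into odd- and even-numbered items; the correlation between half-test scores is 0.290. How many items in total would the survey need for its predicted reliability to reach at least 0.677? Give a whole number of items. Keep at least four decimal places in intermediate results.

Corrected full-test reliability: r_full = 2 × 0.290 / (1 + 0.290) ≈ 0.4496
n = r_tgt(1 − r_full) / [r_full(1 − r_tgt)] = 0.677 × 0.5504 / (0.4496 × 0.323) ≈ 2.5659
Required items = 2.5659 × 58 = 148.82, so 149 items.

149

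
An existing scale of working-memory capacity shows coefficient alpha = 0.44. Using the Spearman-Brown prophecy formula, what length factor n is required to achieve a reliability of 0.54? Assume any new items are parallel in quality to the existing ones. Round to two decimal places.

Rearranging the Spearman-Brown formula for n,
n = r_target (1 − r_old) / [ r_old (1 − r_target) ]
n = 0.54(1 − 0.44) / [0.44(1 − 0.54)]
  = 0.3024 / 0.2024 = 1.4941

1.49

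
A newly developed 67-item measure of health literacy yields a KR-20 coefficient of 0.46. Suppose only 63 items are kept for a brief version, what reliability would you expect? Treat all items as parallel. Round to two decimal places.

The new length is 63/67 = 0.9403 times the old.
r_new = 0.9403·0.46 / [1 + (0.9403 − 1)·0.46]
     = 0.4325 / 0.9725 = 0.4447

0.44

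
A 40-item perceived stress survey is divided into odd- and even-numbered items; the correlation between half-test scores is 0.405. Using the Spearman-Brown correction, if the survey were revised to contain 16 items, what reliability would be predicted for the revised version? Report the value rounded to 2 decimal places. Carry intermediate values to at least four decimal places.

0.35

Spearman-Brown correction (n = 2): r_full = 2·0.405/(1 + 0.405) = 0.5765
Length factor from 40 to 16 items: n = 16/40 = 0.4000
r_new = n·r_full / (1 + (n − 1)·r_full) = 0.2306 / 0.6541 ≈ 0.3525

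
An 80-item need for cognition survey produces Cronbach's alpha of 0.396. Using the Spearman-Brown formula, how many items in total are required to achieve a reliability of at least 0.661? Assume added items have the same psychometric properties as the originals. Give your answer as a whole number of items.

Invert Spearman-Brown to solve for n:
n = r_target (1 − r_old) / [ r_old (1 − r_target) ]
n = [0.661 × 0.604] / [0.396 × 0.339]
n = 0.399244 / 0.134244 ≈ 2.9740
2.9740 × 80 = 237.92 → 238 items

238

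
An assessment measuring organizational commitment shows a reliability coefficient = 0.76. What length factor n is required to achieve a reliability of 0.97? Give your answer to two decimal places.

n = 0.97 × (1 − 0.76) / [ 0.76 × (1 − 0.97) ]
n = 0.2328 / 0.0228 ≈ 10.2105

10.21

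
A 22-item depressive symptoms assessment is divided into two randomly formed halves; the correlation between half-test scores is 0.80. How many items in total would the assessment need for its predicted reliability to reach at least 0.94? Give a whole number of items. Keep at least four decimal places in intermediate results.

44

Corrected full-test reliability: r_full = 2 × 0.80 / (1 + 0.80) ≈ 0.8889
Solve Spearman-Brown for n: n = 0.94(1 − 0.8889) / [0.8889(1 − 0.94)] = 1.9581
Required items = 1.9581 × 22 = 43.08, so 44 items.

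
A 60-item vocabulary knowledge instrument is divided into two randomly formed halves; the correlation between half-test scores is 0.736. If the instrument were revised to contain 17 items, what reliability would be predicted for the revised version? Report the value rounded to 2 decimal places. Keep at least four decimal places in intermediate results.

0.61

Spearman-Brown correction (n = 2): r_full = 2·0.736/(1 + 0.736) = 0.8479
Length factor from 60 to 17 items: n = 17/60 = 0.2833
r_new = n·r_full / (1 + (n − 1)·r_full) = 0.2402 / 0.3923 ≈ 0.6123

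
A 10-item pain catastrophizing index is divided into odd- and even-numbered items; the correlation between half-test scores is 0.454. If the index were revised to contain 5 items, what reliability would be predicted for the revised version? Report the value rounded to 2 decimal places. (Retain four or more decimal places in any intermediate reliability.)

0.45

Full-test reliability from the split-half r: r_full = 2(0.454)/(1 + 0.454) = 0.6245
Then adjust to 5 items: n = 5/10 = 0.5000
r_new = n·r_full / (1 + (n − 1)·r_full) = 0.3123 / 0.6877 ≈ 0.4541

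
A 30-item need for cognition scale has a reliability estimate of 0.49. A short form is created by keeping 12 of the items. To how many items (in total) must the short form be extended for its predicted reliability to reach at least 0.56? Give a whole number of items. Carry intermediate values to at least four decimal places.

Short-form reliability: n = 12/30 = 0.4000; r_12 = n·r/(1+(n−1)r) ≈ 0.2776
Length factor from the short form to reach 0.56: n' = 0.56(1 − 0.2776) / [0.2776(1 − 0.56)] ≈ 3.3120
Total items = 3.3120 × 12 = 39.74, rounded up to 40.

40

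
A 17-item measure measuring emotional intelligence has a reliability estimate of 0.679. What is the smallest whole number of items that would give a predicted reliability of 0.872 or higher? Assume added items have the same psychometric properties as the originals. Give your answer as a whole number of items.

Rearranging the Spearman-Brown formula for n,
n = r_target (1 − r_old) / [ r_old (1 − r_target) ]
n = [0.872 × 0.321] / [0.679 × 0.128]
  = 0.279912 / 0.086912 = 3.2206
3.2206 × 17 = 54.75 → 55 items

55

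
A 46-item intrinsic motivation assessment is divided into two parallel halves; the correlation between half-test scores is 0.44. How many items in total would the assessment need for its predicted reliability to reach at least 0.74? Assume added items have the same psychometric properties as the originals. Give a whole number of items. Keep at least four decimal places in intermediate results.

r_full = 2(0.44)/(1 + 0.44) = 0.6111
n = r_tgt(1 − r_full) / [r_full(1 − r_tgt)] = 0.74 × 0.3889 / (0.6111 × 0.26) ≈ 1.8113
Required items = 1.8113 × 46 = 83.32, so 84 items.

84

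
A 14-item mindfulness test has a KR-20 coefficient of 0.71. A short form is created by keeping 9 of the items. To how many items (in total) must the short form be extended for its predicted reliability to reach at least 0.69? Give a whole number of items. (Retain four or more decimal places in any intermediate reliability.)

13

Short-form reliability: n = 9/14 = 0.6429; r_9 = n·r/(1+(n−1)r) ≈ 0.6115
Length factor from the short form to reach 0.69: n' = 0.69(1 − 0.6115) / [0.6115(1 − 0.69)] ≈ 1.4141
Total items = 1.4141 × 9 = 12.73, rounded up to 13.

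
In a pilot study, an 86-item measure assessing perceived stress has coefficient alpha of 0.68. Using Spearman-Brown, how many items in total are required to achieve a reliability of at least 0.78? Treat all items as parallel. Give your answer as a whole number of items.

Rearranging the Spearman-Brown formula for n,
n = r*(1 − r) / [ r (1 − r*) ]
n = [0.78 × 0.32] / [0.68 × 0.22]
  = 0.2496 / 0.1496 = 1.6684
Items needed = n × 86 = 1.6684 × 86 ≈ 143.48 → round up to 144

144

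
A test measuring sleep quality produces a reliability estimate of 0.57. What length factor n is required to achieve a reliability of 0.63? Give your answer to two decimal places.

1.28

n = 0.63 × (1 − 0.57) / [ 0.57 × (1 − 0.63) ]
  = 0.2709 / 0.2109 = 1.2845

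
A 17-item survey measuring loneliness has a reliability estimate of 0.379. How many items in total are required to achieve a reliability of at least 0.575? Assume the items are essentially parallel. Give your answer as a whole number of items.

38

n = [0.575 × 0.621] / [0.379 × 0.425]
n = 0.357075 / 0.161075 ≈ 2.2168
Items needed = n × 17 = 2.2168 × 17 ≈ 37.69 → round up to 38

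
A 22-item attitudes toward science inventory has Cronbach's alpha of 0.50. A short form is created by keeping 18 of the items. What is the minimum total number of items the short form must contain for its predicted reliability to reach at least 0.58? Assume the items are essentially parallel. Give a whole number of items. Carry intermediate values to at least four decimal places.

31

Short-form reliability: n = 18/22 = 0.8182; r_18 = n·r/(1+(n−1)r) ≈ 0.4500
Length factor from the short form to reach 0.58: n' = 0.58(1 − 0.4500) / [0.4500(1 − 0.58)] ≈ 1.6878
Total items = 1.6878 × 18 = 30.38, rounded up to 31.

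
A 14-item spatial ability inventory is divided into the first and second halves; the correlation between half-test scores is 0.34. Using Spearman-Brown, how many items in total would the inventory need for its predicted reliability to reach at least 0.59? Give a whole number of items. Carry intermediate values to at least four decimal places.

Corrected full-test reliability: r_full = 2 × 0.34 / (1 + 0.34) ≈ 0.5075
Solve Spearman-Brown for n: n = 0.59(1 − 0.5075) / [0.5075(1 − 0.59)] = 1.3965
Required items = 1.3965 × 14 = 19.55, so 20 items.

20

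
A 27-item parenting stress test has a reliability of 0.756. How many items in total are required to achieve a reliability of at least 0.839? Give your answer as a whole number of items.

Spearman-Brown solved for the length factor n:
n = r_target (1 − r_old) / [ r_old (1 − r_target) ]
n = [0.839 × 0.244] / [0.756 × 0.161]
  = 0.204716 / 0.121716 = 1.6819
1.6819 × 27 = 45.41 → 46 items

46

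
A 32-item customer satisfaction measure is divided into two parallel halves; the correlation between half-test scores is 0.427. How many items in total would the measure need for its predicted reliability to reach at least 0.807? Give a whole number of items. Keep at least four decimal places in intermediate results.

90

r_full = 2(0.427)/(1 + 0.427) = 0.5985
Solve Spearman-Brown for n: n = 0.807(1 − 0.5985) / [0.5985(1 − 0.807)] = 2.8050
Items = 2.8050 × 32 ≈ 89.76 → 90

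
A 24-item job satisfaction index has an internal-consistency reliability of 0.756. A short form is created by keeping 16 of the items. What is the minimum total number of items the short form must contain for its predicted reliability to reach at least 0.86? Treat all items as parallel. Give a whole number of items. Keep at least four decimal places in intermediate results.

Short-form reliability: n = 16/24 = 0.6667; r_16 = n·r/(1+(n−1)r) ≈ 0.6738
Then solve for n' with r_old = 0.6738, r_target = 0.86: n' = 0.86(1 − 0.6738)/[0.6738(1 − 0.86)] = 2.9739
Items = 2.9739 × 16 ≈ 47.58 → 48

48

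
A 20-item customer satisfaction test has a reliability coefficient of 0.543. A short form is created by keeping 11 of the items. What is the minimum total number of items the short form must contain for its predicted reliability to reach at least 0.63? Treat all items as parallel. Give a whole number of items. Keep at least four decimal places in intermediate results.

First, r for the 11-item form: n = 11/20 = 0.5500, so r_11 = 0.5500·0.543/(1 + (0.5500 − 1)·0.543) = 0.3952
Then solve for n' with r_old = 0.3952, r_target = 0.63: n' = 0.63(1 − 0.3952)/[0.3952(1 − 0.63)] = 2.6058
Items = 2.6058 × 11 ≈ 28.66 → 29

29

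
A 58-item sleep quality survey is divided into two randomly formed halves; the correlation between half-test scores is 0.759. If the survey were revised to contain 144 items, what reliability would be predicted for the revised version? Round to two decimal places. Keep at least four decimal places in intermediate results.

Spearman-Brown correction (n = 2): r_full = 2·0.759/(1 + 0.759) = 0.8630
Length factor from 58 to 144 items: n = 144/58 = 2.4828
r_new = n·r_full / (1 + (n − 1)·r_full) = 2.1427 / 2.2797 ≈ 0.9399

0.94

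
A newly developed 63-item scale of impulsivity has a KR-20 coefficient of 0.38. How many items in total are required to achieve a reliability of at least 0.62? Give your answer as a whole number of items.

n = [0.62 × 0.62] / [0.38 × 0.38]
n = 0.3844 / 0.1444 ≈ 2.6620
So the test needs 2.6620 × 63 ≈ 167.71 items; rounding up, 168.

168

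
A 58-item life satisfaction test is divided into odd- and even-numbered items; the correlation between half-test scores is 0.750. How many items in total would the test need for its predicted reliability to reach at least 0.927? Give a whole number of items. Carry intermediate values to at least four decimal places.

123

r_full = 2(0.750)/(1 + 0.750) = 0.8571
n = r_tgt(1 − r_full) / [r_full(1 − r_tgt)] = 0.927 × 0.1429 / (0.8571 × 0.073) ≈ 2.1172
Required items = 2.1172 × 58 = 122.80, so 123 items.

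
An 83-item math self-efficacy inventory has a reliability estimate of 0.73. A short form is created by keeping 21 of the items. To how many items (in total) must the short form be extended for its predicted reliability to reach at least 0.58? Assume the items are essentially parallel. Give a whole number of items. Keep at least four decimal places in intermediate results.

43

Short-form reliability: n = 21/83 = 0.2530; r_21 = n·r/(1+(n−1)r) ≈ 0.4062
Length factor from the short form to reach 0.58: n' = 0.58(1 − 0.4062) / [0.4062(1 − 0.58)] ≈ 2.0187
Items = 2.0187 × 21 ≈ 42.39 → 43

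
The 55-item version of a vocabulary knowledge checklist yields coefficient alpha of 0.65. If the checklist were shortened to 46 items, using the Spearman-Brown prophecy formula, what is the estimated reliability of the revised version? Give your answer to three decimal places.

0.608

n = 46/55 = 0.8364
r_new = 0.8364·0.65 / [1 + (0.8364 − 1)·0.65]
     = 0.5437 / 0.8937 = 0.6084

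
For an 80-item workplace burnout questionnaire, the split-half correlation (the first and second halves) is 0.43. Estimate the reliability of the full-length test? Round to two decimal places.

Apply the Spearman-Brown correction with n = 2:
r_full = 2(0.43) / (1 + 0.43)
       = 0.8600 / 1.4300 = 0.6014

0.60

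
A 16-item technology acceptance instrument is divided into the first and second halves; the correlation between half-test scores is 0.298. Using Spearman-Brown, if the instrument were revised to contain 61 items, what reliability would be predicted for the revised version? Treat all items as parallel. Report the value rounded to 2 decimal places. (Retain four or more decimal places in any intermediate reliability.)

0.76

Spearman-Brown correction (n = 2): r_full = 2·0.298/(1 + 0.298) = 0.4592
Then adjust to 61 items: n = 61/16 = 3.8125
r_new = n·r_full / (1 + (n − 1)·r_full) = 1.7507 / 2.2915 ≈ 0.7640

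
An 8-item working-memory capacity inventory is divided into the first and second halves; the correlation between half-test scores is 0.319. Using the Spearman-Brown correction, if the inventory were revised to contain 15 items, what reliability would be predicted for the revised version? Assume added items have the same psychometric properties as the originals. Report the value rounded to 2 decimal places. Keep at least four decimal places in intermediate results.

Spearman-Brown correction (n = 2): r_full = 2·0.319/(1 + 0.319) = 0.4837
Length factor from 8 to 15 items: n = 15/8 = 1.8750
r_new = n·r_full / (1 + (n − 1)·r_full) = 0.9069 / 1.4232 ≈ 0.6372

0.64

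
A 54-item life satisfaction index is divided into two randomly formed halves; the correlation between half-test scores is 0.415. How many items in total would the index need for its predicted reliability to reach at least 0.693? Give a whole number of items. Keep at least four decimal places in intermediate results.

86

r_full = 2(0.415)/(1 + 0.415) = 0.5866
Solve Spearman-Brown for n: n = 0.693(1 − 0.5866) / [0.5866(1 − 0.693)] = 1.5908
Items = 1.5908 × 54 ≈ 85.90 → 86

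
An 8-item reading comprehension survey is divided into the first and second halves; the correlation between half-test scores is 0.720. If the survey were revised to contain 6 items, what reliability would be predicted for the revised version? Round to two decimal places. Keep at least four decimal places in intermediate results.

0.79

Full-test reliability from the split-half r: r_full = 2(0.720)/(1 + 0.720) = 0.8372
Then adjust to 6 items: n = 6/8 = 0.7500
r_new = n·r_full / (1 + (n − 1)·r_full) = 0.6279 / 0.7907 ≈ 0.7941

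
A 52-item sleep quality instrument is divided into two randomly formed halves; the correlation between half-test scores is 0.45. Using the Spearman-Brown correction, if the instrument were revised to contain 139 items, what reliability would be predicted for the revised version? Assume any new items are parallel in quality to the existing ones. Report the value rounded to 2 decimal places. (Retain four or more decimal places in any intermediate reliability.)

Spearman-Brown correction (n = 2): r_full = 2·0.45/(1 + 0.45) = 0.6207
Length factor from 52 to 139 items: n = 139/52 = 2.6731
r_new = n·r_full / (1 + (n − 1)·r_full) = 1.6592 / 2.0385 ≈ 0.8139

0.81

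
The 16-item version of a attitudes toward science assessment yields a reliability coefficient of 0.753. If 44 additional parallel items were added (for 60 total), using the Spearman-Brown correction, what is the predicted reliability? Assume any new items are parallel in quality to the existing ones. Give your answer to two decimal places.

The new length is 60/16 = 3.75 times the old.
Apply the Spearman-Brown prophecy formula, r' = nr / [1 + (n − 1)r]:
r_new = (3.75 × 0.753) / (1 + (3.75 − 1) × 0.753)
r_new = 2.8237 / 3.0707 ≈ 0.9196

0.92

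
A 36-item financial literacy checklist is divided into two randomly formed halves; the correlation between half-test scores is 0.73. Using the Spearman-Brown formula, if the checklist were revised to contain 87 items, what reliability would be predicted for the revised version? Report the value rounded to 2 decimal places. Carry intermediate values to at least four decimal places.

First correct the split-half correlation to full-test reliability: r_full = 2 × 0.73 / (1 + 0.73) ≈ 0.8439
Length factor from 36 to 87 items: n = 87/36 = 2.4167
r_new = n·r_full / (1 + (n − 1)·r_full) = 2.0395 / 2.1956 ≈ 0.9289

0.93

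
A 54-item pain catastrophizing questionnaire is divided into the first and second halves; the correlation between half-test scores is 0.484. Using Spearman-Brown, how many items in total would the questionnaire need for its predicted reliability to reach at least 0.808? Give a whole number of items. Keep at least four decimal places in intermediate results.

Corrected full-test reliability: r_full = 2 × 0.484 / (1 + 0.484) ≈ 0.6523
Solve Spearman-Brown for n: n = 0.808(1 − 0.6523) / [0.6523(1 − 0.808)] = 2.2432
Required items = 2.2432 × 54 = 121.13, so 122 items.

122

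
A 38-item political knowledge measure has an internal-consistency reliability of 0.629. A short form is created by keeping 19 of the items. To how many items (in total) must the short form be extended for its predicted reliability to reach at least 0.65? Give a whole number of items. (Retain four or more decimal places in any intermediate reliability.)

First, r for the 19-item form: n = 19/38 = 0.5000, so r_19 = 0.5000·0.629/(1 + (0.5000 − 1)·0.629) = 0.4588
Then solve for n' with r_old = 0.4588, r_target = 0.65: n' = 0.65(1 − 0.4588)/[0.4588(1 − 0.65)] = 2.1907
Items = 2.1907 × 19 ≈ 41.62 → 42

42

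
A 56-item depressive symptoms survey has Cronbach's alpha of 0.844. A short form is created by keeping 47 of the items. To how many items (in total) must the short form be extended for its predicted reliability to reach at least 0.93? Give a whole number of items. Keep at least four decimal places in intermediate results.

Short-form reliability: n = 47/56 = 0.8393; r_47 = n·r/(1+(n−1)r) ≈ 0.8195
Then solve for n' with r_old = 0.8195, r_target = 0.93: n' = 0.93(1 − 0.8195)/[0.8195(1 − 0.93)] = 2.9263
Total items = 2.9263 × 47 = 137.54, rounded up to 138.

138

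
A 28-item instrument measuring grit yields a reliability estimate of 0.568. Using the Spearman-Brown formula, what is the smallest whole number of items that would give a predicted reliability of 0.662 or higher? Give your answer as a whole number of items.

n = 0.662 × (1 − 0.568) / [ 0.568 × (1 − 0.662) ]
n = 0.285984 / 0.191984 ≈ 1.4896
Items needed = n × 28 = 1.4896 × 28 ≈ 41.71 → round up to 42

42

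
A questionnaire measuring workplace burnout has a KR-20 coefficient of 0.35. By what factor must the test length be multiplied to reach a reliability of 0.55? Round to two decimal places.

n = 0.55(1 − 0.35) / [0.35(1 − 0.55)]
  = 0.3575 / 0.1575 = 2.2698

2.27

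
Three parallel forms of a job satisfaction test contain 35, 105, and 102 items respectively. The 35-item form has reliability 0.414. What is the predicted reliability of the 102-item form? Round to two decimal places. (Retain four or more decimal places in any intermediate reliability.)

The 105-item form is not needed; work directly from the 35-item form with n = 102/35 = 2.9143.
r_{102} = n·r / (1 + (n − 1)·r) = 1.2065 / 1.7925 ≈ 0.6731

0.67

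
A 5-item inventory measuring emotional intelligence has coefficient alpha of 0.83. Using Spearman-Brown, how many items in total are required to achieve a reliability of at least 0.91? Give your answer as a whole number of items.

Invert Spearman-Brown to solve for n:
n = r*(1 − r) / [ r (1 − r*) ]
n = 0.91(1 − 0.83) / [0.83(1 − 0.91)]
  = 0.1547 / 0.0747 = 2.0710
2.0710 × 5 = 10.36 → 11 items

11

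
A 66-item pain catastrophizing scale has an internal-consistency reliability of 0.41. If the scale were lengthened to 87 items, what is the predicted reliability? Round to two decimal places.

Length ratio n = 87/66 = 1.3182
r_new = 1.3182·0.41 / [1 + (1.3182 − 1)·0.41]
r_new = 0.5405 / 1.1305 ≈ 0.4781

0.48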